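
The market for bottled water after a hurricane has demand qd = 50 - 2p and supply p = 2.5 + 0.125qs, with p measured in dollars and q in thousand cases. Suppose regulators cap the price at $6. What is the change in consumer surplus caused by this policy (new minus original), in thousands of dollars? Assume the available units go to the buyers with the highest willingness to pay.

12

Rearranging supply gives qs = 8p - 20. Equilibrium: 50 - 2p = 8p - 20, so 70 = 10p and p* = 7, q* = 36.
Because the ceiling (6) lies below the market-clearing price, it is binding.
At p = 6: qd = 50 - 2·6 = 38 and qs = 8·6 - 20 = 28.
Consumer surplus without the control is ½ · (25 - 7) · 36 = 324.
With the ceiling, 28 units are sold at 6 (assume they go to the highest-value buyers). The demand price at q = 28 is 11, so CS = ½ · [(25 - 6) + (11 - 6)] · 28 = 336.
Change in consumer surplus = 336 - 324 = 12.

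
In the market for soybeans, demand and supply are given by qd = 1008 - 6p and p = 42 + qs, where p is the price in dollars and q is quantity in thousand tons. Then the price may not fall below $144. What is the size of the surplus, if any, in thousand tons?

0

Rearranging supply gives qs = p - 42. Setting quantity demanded equal to quantity supplied, 1008 - 6p = p - 42, gives p* = 150 and q* = 108.
Since 144 is below p* = 150, the floor does not bind and the free-market outcome prevails.
Since the control does not bind, there is no surplus.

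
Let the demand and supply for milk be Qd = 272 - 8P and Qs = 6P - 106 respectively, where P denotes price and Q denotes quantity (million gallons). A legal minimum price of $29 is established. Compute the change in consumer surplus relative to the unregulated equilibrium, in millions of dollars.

-96

Equilibrium: 272 - 8P = 6P - 106, so 378 = 14P and P* = 27, Q* = 56.
Since 29 > 27, the floor is binding.
At P = 29: Qd = 272 - 8·29 = 40 and Qs = 6·29 - 106 = 68.
Consumer surplus without the control is ½ · (34 - 27) · 56 = 196.
With the floor, consumers buy 40 units at 29, so CS = ½ · (34 - 29) · 40 = 100.
Change in consumer surplus = 100 - 196 = -96.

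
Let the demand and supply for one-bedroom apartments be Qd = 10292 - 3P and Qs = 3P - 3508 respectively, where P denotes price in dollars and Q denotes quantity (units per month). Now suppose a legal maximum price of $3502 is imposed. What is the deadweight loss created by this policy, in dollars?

0

Setting quantity demanded equal to quantity supplied, 10292 - 3P = 3P - 3508, gives P* = 2300 and Q* = 3392.
Since 3502 is above P* = 2300, the ceiling does not bind and the free-market outcome prevails.
Since the control does not bind, no trades are prevented and deadweight loss is zero.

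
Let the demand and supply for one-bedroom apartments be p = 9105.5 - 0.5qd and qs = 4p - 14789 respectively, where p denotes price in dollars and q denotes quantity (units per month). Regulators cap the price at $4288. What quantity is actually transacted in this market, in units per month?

Rearranging demand gives qd = 18211 - 2p. Equilibrium: 18211 - 2p = 4p - 14789, so 33000 = 6p and p* = 5500, q* = 7211.
Because the ceiling (4288) lies below the market-clearing price, it is binding.
At p = 4288: qd = 18211 - 2·4288 = 9635 and qs = 4·4288 - 14789 = 2363.
The quantity actually transacted is the short side, supply: 2363.

2363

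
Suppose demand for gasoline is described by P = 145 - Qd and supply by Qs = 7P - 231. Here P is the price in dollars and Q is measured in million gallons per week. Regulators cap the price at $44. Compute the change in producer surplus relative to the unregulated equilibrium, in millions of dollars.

Rearranging demand gives Qd = 145 - P. Setting quantity demanded equal to quantity supplied, 145 - P = 7P - 231, gives P* = 47 and Q* = 98.
The ceiling of 44 is below the equilibrium price 47, so it binds.
At P = 44: Qd = 145 - 44 = 101 and Qs = 7·44 - 231 = 77.
Producer surplus without the control is ½ · (47 - 33) · 98 = 686.
With the ceiling, producers sell 77 units at 44, so PS = ½ · (44 - 33) · 77 = 423.5.
Change in producer surplus = 423.5 - 686 = -262.5.

-262.5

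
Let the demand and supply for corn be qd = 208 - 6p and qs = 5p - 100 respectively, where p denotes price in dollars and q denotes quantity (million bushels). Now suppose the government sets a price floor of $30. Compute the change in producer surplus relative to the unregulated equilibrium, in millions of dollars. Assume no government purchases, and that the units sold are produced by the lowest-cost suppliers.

Equilibrium: 208 - 6p = 5p - 100, so 308 = 11p and p* = 28, q* = 40.
The floor of 30 is above the equilibrium price 28, so it binds.
At p = 30: qd = 208 - 6·30 = 28 and qs = 5·30 - 100 = 50.
Producer surplus without the control is ½ · (28 - 20) · 40 = 160.
With the floor, 28 units are sold at 30. The supply price at q = 28 is 25.6, so PS = ½ · [(30 - 20) + (30 - 25.6)] · 28 = 201.6.
Change in producer surplus = 201.6 - 160 = 41.6.

41.6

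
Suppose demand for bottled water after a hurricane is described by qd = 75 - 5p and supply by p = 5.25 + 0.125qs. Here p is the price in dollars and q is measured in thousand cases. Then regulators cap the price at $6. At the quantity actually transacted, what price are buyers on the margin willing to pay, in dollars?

Rearranging supply gives qs = 8p - 42. Without the control the market clears where 75 - 5p = 8p - 42, i.e. p* = 9 and q* = 30.
Because the ceiling (6) lies below the market-clearing price, it is binding.
At p = 6: qd = 75 - 5·6 = 45 and qs = 8·6 - 42 = 6.
Only 6 units reach the market. On the demand curve, the marginal buyer's willingness to pay at q = 6 is (75 - 6)/5 = 13.8.

13.8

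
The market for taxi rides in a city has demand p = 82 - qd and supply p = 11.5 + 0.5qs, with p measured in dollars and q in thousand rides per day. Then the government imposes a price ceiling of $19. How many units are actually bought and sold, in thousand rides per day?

15

Rearranging demand gives qd = 82 - p; rearranging supply gives qs = 2p - 23. Equilibrium: 82 - p = 2p - 23, so 105 = 3p and p* = 35, q* = 47.
Because the ceiling (19) lies below the market-clearing price, it is binding.
At p = 19: qd = 82 - 19 = 63 and qs = 2·19 - 23 = 15.
The quantity actually transacted is the short side, supply: 15.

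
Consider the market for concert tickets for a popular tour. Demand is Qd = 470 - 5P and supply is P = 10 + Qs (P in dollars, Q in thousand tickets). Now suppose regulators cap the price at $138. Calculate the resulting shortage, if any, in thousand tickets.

Rearranging supply gives Qs = P - 10. Without the control the market clears where 470 - 5P = P - 10, i.e. P* = 80 and Q* = 70.
The ceiling of 138 is above the equilibrium price 80, so it is not binding; the market clears at P* = 80, Q* = 70.
Since the control does not bind, there is no shortage.

0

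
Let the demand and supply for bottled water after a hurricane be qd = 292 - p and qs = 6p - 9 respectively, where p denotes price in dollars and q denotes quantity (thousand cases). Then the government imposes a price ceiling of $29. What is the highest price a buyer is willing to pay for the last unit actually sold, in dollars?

In a free market, 292 - p = 6p - 9 gives the equilibrium p* = 43, q* = 249.
Since 29 < 43, the ceiling is binding.
At p = 29: qd = 292 - 29 = 263 and qs = 6·29 - 9 = 165.
Only 165 units reach the market. On the demand curve, the marginal buyer's willingness to pay at q = 165 is (292 - 165) = 127.

127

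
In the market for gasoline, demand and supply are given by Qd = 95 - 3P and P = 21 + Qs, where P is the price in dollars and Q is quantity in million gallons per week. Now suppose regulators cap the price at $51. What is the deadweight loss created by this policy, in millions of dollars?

0

Rearranging supply gives Qs = P - 21. Without the control the market clears where 95 - 3P = P - 21, i.e. P* = 29 and Q* = 8.
Since 51 is above P* = 29, the ceiling does not bind and the free-market outcome prevails.
Since the control does not bind, no trades are prevented and deadweight loss is zero.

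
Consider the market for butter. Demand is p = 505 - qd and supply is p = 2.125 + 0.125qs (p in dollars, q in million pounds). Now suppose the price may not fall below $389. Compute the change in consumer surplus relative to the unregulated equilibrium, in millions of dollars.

-93176.5

Rearranging demand gives qd = 505 - p; rearranging supply gives qs = 8p - 17. In a free market, 505 - p = 8p - 17 gives the equilibrium p* = 58, q* = 447.
Because the floor (389) lies above the market-clearing price, it is binding.
At p = 389: qd = 505 - 389 = 116 and qs = 8·389 - 17 = 3095.
Consumer surplus without the control is ½ · (505 - 58) · 447 = 99904.5.
With the floor, consumers buy 116 units at 389, so CS = ½ · (505 - 389) · 116 = 6728.
Change in consumer surplus = 6728 - 99904.5 = -93176.5.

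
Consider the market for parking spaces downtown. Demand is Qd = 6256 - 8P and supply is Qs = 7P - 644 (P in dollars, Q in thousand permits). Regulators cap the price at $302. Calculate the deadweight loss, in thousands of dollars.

Setting quantity demanded equal to quantity supplied, 6256 - 8P = 7P - 644, gives P* = 460 and Q* = 2576.
Because the ceiling (302) lies below the market-clearing price, it is binding.
At P = 302: Qd = 6256 - 8·302 = 3840 and Qs = 7·302 - 644 = 1470.
Quantity traded falls to 1470. At Q = 1470 the demand price is (6256 - 1470)/8 = 598.25 and the supply price is (644 + 1470)/7 = 302.
Deadweight loss = ½ · (598.25 - 302) · (2576 - 1470) = ½ · 296.25 · 1106 = 163826.25.

163826.25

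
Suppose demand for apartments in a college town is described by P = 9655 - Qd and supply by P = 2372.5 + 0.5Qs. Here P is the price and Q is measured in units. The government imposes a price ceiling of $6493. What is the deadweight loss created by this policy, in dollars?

0

Rearranging demand gives Qd = 9655 - P; rearranging supply gives Qs = 2P - 4745. Without the control the market clears where 9655 - P = 2P - 4745, i.e. P* = 4800 and Q* = 4855.
The ceiling of 6493 is above the equilibrium price 4800, so it is not binding; the market clears at P* = 4800, Q* = 4855.
Since the control does not bind, no trades are prevented and deadweight loss is zero.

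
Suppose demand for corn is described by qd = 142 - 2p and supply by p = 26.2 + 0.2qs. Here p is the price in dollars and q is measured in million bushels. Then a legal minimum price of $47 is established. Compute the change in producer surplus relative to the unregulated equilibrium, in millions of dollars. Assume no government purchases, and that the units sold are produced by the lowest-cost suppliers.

Rearranging supply gives qs = 5p - 131. Equilibrium: 142 - 2p = 5p - 131, so 273 = 7p and p* = 39, q* = 64.
Because the floor (47) lies above the market-clearing price, it is binding.
At p = 47: qd = 142 - 2·47 = 48 and qs = 5·47 - 131 = 104.
Producer surplus without the control is ½ · (39 - 26.2) · 64 = 409.6.
With the floor, 48 units are sold at 47. The supply price at q = 48 is 35.8, so PS = ½ · [(47 - 26.2) + (47 - 35.8)] · 48 = 768.
Change in producer surplus = 768 - 409.6 = 358.4.

358.4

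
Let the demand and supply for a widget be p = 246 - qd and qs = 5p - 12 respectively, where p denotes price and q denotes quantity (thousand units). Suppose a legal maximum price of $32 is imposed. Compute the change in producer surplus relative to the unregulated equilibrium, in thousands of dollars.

Rearranging demand gives qd = 246 - p. In a free market, 246 - p = 5p - 12 gives the equilibrium p* = 43, q* = 203.
Because the ceiling (32) lies below the market-clearing price, it is binding.
At p = 32: qd = 246 - 32 = 214 and qs = 5·32 - 12 = 148.
Producer surplus without the control is ½ · (43 - 2.4) · 203 = 4120.9.
With the ceiling, producers sell 148 units at 32, so PS = ½ · (32 - 2.4) · 148 = 2190.4.
Change in producer surplus = 2190.4 - 4120.9 = -1930.5.

-1930.5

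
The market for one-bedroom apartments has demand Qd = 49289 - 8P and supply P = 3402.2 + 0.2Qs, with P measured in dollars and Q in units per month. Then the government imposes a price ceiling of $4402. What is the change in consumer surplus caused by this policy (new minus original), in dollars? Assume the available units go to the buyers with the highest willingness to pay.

Rearranging supply gives Qs = 5P - 17011. Setting quantity demanded equal to quantity supplied, 49289 - 8P = 5P - 17011, gives P* = 5100 and Q* = 8489.
The ceiling of 4402 is below the equilibrium price 5100, so it binds.
At P = 4402: Qd = 49289 - 8·4402 = 14073 and Qs = 5·4402 - 17011 = 4999.
Consumer surplus without the control is ½ · (6161.125 - 5100) · 8489 = 4503945.0625.
With the ceiling, 4999 units are sold at 4402 (assume they go to the highest-value buyers). The demand price at Q = 4999 is 5536.25, so CS = ½ · [(6161.125 - 4402) + (5536.25 - 4402)] · 4999 = 7231990.8125.
Change in consumer surplus = 7231990.8125 - 4503945.0625 = 2728045.75.

2728045.75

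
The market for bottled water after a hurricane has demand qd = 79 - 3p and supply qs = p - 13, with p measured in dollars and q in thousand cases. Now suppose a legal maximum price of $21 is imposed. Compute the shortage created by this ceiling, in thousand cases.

Setting quantity demanded equal to quantity supplied, 79 - 3p = p - 13, gives p* = 23 and q* = 10.
Since 21 < 23, the ceiling is binding.
At p = 21: qd = 79 - 3·21 = 16 and qs = 21 - 13 = 8.
Shortage = qd - qs = 16 - 8 = 8.

8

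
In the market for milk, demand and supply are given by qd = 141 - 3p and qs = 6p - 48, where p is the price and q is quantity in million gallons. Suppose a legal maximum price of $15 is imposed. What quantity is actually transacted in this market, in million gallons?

In a free market, 141 - 3p = 6p - 48 gives the equilibrium p* = 21, q* = 78.
Because the ceiling (15) lies below the market-clearing price, it is binding.
At p = 15: qd = 141 - 3·15 = 96 and qs = 6·15 - 48 = 42.
The quantity actually transacted is the short side, supply: 42.

42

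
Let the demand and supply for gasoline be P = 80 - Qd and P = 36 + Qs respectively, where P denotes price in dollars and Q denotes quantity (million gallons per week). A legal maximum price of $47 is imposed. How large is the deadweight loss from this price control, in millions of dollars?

121

Rearranging demand gives Qd = 80 - P; rearranging supply gives Qs = P - 36. In a free market, 80 - P = P - 36 gives the equilibrium P* = 58, Q* = 22.
The ceiling of 47 is below the equilibrium price 58, so it binds.
At P = 47: Qd = 80 - 47 = 33 and Qs = 47 - 36 = 11.
Quantity traded falls to 11. At Q = 11 the demand price is 80 - 11 = 69 and the supply price is 36 + 11 = 47.
Deadweight loss = ½ · (69 - 47) · (22 - 11) = ½ · 22 · 11 = 121.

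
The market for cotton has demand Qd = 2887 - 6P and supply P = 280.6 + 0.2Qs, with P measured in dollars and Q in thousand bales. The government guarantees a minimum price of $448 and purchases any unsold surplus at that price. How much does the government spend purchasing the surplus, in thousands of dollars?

Rearranging supply gives Qs = 5P - 1403. Without the control the market clears where 2887 - 6P = 5P - 1403, i.e. P* = 390 and Q* = 547.
Because the floor (448) lies above the market-clearing price, it is binding.
At P = 448: Qd = 2887 - 6·448 = 199 and Qs = 5·448 - 1403 = 837.
Surplus = Qs - Qd = 638.
Government expenditure = surplus × support price = 638 × 448 = 285824.

285824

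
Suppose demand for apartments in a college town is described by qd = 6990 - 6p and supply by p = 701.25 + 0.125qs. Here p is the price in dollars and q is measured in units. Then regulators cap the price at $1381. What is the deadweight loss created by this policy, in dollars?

0

Rearranging supply gives qs = 8p - 5610. In a free market, 6990 - 6p = 8p - 5610 gives the equilibrium p* = 900, q* = 1590.
Since 1381 is above p* = 900, the ceiling does not bind and the free-market outcome prevails.
Since the control does not bind, no trades are prevented and deadweight loss is zero.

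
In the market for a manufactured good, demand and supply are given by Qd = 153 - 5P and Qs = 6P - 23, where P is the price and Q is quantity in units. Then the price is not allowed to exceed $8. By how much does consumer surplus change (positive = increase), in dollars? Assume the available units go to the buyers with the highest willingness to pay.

Without the control the market clears where 153 - 5P = 6P - 23, i.e. P* = 16 and Q* = 73.
Because the ceiling (8) lies below the market-clearing price, it is binding.
At P = 8: Qd = 153 - 5·8 = 113 and Qs = 6·8 - 23 = 25.
Consumer surplus without the control is ½ · (30.6 - 16) · 73 = 532.9.
With the ceiling, 25 units are sold at 8 (assume they go to the highest-value buyers). The demand price at Q = 25 is 25.6, so CS = ½ · [(30.6 - 8) + (25.6 - 8)] · 25 = 502.5.
Change in consumer surplus = 502.5 - 532.9 = -30.4.

-30.4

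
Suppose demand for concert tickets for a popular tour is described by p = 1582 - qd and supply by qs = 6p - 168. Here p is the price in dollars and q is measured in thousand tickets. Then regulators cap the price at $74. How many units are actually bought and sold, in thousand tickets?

Rearranging demand gives qd = 1582 - p. Setting quantity demanded equal to quantity supplied, 1582 - p = 6p - 168, gives p* = 250 and q* = 1332.
The ceiling of 74 is below the equilibrium price 250, so it binds.
At p = 74: qd = 1582 - 74 = 1508 and qs = 6·74 - 168 = 276.
The quantity actually transacted is the short side, supply: 276.

276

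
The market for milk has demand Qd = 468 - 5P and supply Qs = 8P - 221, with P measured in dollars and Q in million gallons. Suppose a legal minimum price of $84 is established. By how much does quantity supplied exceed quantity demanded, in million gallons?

403

Without the control the market clears where 468 - 5P = 8P - 221, i.e. P* = 53 and Q* = 203.
The floor of 84 is above the equilibrium price 53, so it binds.
At P = 84: Qd = 468 - 5·84 = 48 and Qs = 8·84 - 221 = 451.
Surplus = Qs - Qd = 451 - 48 = 403.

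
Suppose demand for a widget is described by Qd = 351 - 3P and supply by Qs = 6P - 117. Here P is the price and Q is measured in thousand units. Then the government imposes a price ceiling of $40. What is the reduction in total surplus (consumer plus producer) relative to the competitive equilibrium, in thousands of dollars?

Setting quantity demanded equal to quantity supplied, 351 - 3P = 6P - 117, gives P* = 52 and Q* = 195.
The ceiling of 40 is below the equilibrium price 52, so it binds.
At P = 40: Qd = 351 - 3·40 = 231 and Qs = 6·40 - 117 = 123.
Quantity traded falls to 123. At Q = 123 the demand price is (351 - 123)/3 = 76 and the supply price is (117 + 123)/6 = 40.
Deadweight loss = ½ · (76 - 40) · (195 - 123) = ½ · 36 · 72 = 1296.

1296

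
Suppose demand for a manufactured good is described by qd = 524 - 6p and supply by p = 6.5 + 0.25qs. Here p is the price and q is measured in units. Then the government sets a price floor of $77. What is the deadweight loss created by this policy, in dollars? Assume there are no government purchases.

Rearranging supply gives qs = 4p - 26. Equilibrium: 524 - 6p = 4p - 26, so 550 = 10p and p* = 55, q* = 194.
The floor of 77 is above the equilibrium price 55, so it binds.
At p = 77: qd = 524 - 6·77 = 62 and qs = 4·77 - 26 = 282.
Quantity traded falls to 62. At q = 62 the demand price is (524 - 62)/6 = 77 and the supply price is (26 + 62)/4 = 22.
Deadweight loss = ½ · (77 - 22) · (194 - 62) = ½ · 55 · 132 = 3630.

3630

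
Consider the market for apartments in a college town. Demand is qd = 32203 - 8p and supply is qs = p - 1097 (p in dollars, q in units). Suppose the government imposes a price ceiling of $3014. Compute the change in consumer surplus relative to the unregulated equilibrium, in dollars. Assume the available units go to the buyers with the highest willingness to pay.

Equilibrium: 32203 - 8p = p - 1097, so 33300 = 9p and p* = 3700, q* = 2603.
Since 3014 < 3700, the ceiling is binding.
At p = 3014: qd = 32203 - 8·3014 = 8091 and qs = 3014 - 1097 = 1917.
Consumer surplus without the control is ½ · (4025.375 - 3700) · 2603 = 423475.5625.
With the ceiling, 1917 units are sold at 3014 (assume they go to the highest-value buyers). The demand price at q = 1917 is 3785.75, so CS = ½ · [(4025.375 - 3014) + (3785.75 - 3014)] · 1917 = 1709125.3125.
Change in consumer surplus = 1709125.3125 - 423475.5625 = 1285649.75.

1285649.75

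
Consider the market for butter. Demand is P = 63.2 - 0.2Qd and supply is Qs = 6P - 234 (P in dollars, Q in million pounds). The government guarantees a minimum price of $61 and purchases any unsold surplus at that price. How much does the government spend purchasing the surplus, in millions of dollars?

7381

Rearranging demand gives Qd = 316 - 5P. Without the control the market clears where 316 - 5P = 6P - 234, i.e. P* = 50 and Q* = 66.
Because the floor (61) lies above the market-clearing price, it is binding.
At P = 61: Qd = 316 - 5·61 = 11 and Qs = 6·61 - 234 = 132.
Surplus = Qs - Qd = 121.
Government expenditure = surplus × support price = 121 × 61 = 7381.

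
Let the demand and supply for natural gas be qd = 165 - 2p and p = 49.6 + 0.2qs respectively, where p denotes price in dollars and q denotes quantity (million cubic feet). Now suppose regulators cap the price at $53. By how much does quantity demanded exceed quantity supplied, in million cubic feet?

42

Rearranging supply gives qs = 5p - 248. Setting quantity demanded equal to quantity supplied, 165 - 2p = 5p - 248, gives p* = 59 and q* = 47.
Because the ceiling (53) lies below the market-clearing price, it is binding.
At p = 53: qd = 165 - 2·53 = 59 and qs = 5·53 - 248 = 17.
Shortage = qd - qs = 59 - 17 = 42.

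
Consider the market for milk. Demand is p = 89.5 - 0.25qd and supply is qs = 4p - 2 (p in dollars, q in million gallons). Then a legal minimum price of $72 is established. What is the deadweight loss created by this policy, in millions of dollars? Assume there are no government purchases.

2916

Rearranging demand gives qd = 358 - 4p. Setting quantity demanded equal to quantity supplied, 358 - 4p = 4p - 2, gives p* = 45 and q* = 178.
The floor of 72 is above the equilibrium price 45, so it binds.
At p = 72: qd = 358 - 4·72 = 70 and qs = 4·72 - 2 = 286.
Quantity traded falls to 70. At q = 70 the demand price is (358 - 70)/4 = 72 and the supply price is (2 + 70)/4 = 18.
Deadweight loss = ½ · (72 - 18) · (178 - 70) = ½ · 54 · 108 = 2916.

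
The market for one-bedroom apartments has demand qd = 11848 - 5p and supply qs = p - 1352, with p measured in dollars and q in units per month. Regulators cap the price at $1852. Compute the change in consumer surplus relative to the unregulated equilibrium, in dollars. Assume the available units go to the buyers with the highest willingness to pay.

Equilibrium: 11848 - 5p = p - 1352, so 13200 = 6p and p* = 2200, q* = 848.
Because the ceiling (1852) lies below the market-clearing price, it is binding.
At p = 1852: qd = 11848 - 5·1852 = 2588 and qs = 1852 - 1352 = 500.
Consumer surplus without the control is ½ · (2369.6 - 2200) · 848 = 71910.4.
With the ceiling, 500 units are sold at 1852 (assume they go to the highest-value buyers). The demand price at q = 500 is 2269.6, so CS = ½ · [(2369.6 - 1852) + (2269.6 - 1852)] · 500 = 233800.
Change in consumer surplus = 233800 - 71910.4 = 161889.6.

161889.6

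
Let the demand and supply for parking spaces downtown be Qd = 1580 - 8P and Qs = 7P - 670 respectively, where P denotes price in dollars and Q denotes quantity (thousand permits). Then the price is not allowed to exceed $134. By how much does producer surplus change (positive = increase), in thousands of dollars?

-5184

Setting quantity demanded equal to quantity supplied, 1580 - 8P = 7P - 670, gives P* = 150 and Q* = 380.
The ceiling of 134 is below the equilibrium price 150, so it binds.
At P = 134: Qd = 1580 - 8·134 = 508 and Qs = 7·134 - 670 = 268.
Producer surplus without the control is ½ · (150 - 670/7) · 380 = 72200/7.
With the ceiling, producers sell 268 units at 134, so PS = ½ · (134 - 670/7) · 268 = 35912/7.
Change in producer surplus = 35912/7 - 72200/7 = -5184.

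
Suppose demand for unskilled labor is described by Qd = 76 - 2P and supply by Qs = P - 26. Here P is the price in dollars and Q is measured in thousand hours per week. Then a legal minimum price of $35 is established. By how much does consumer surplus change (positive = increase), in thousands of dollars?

Without the control the market clears where 76 - 2P = P - 26, i.e. P* = 34 and Q* = 8.
Because the floor (35) lies above the market-clearing price, it is binding.
At P = 35: Qd = 76 - 2·35 = 6 and Qs = 35 - 26 = 9.
Consumer surplus without the control is ½ · (38 - 34) · 8 = 16.
With the floor, consumers buy 6 units at 35, so CS = ½ · (38 - 35) · 6 = 9.
Change in consumer surplus = 9 - 16 = -7.

-7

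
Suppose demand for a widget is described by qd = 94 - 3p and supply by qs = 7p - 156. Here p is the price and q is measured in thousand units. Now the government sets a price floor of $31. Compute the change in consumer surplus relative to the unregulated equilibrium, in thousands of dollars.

-60

Setting quantity demanded equal to quantity supplied, 94 - 3p = 7p - 156, gives p* = 25 and q* = 19.
Since 31 > 25, the floor is binding.
At p = 31: qd = 94 - 3·31 = 1 and qs = 7·31 - 156 = 61.
Consumer surplus without the control is ½ · (94/3 - 25) · 19 = 361/6.
With the floor, consumers buy 1 units at 31, so CS = ½ · (94/3 - 31) · 1 = 1/6.
Change in consumer surplus = 1/6 - 361/6 = -60.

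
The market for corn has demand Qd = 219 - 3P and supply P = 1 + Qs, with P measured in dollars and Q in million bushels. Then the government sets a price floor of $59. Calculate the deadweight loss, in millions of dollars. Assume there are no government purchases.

96

Rearranging supply gives Qs = P - 1. Equilibrium: 219 - 3P = P - 1, so 220 = 4P and P* = 55, Q* = 54.
Because the floor (59) lies above the market-clearing price, it is binding.
At P = 59: Qd = 219 - 3·59 = 42 and Qs = 59 - 1 = 58.
Quantity traded falls to 42. At Q = 42 the demand price is (219 - 42)/3 = 59 and the supply price is 1 + 42 = 43.
Deadweight loss = ½ · (59 - 43) · (54 - 42) = ½ · 16 · 12 = 96.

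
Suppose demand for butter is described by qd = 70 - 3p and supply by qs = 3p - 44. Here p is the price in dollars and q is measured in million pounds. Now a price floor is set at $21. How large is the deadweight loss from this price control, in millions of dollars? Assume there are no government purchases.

Without the control the market clears where 70 - 3p = 3p - 44, i.e. p* = 19 and q* = 13.
Since 21 > 19, the floor is binding.
At p = 21: qd = 70 - 3·21 = 7 and qs = 3·21 - 44 = 19.
Quantity traded falls to 7. At q = 7 the demand price is (70 - 7)/3 = 21 and the supply price is (44 + 7)/3 = 17.
Deadweight loss = ½ · (21 - 17) · (13 - 7) = ½ · 4 · 6 = 12.

12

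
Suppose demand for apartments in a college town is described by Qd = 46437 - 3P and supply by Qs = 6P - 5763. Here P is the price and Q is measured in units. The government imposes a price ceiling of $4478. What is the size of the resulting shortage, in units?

Setting quantity demanded equal to quantity supplied, 46437 - 3P = 6P - 5763, gives P* = 5800 and Q* = 29037.
The ceiling of 4478 is below the equilibrium price 5800, so it binds.
At P = 4478: Qd = 46437 - 3·4478 = 33003 and Qs = 6·4478 - 5763 = 21105.
Shortage = Qd - Qs = 33003 - 21105 = 11898.

11898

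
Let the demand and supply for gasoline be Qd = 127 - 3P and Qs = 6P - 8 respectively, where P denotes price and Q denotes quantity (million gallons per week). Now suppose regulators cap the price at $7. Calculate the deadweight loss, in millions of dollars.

576

Equilibrium: 127 - 3P = 6P - 8, so 135 = 9P and P* = 15, Q* = 82.
The ceiling of 7 is below the equilibrium price 15, so it binds.
At P = 7: Qd = 127 - 3·7 = 106 and Qs = 6·7 - 8 = 34.
Quantity traded falls to 34. At Q = 34 the demand price is (127 - 34)/3 = 31 and the supply price is (8 + 34)/6 = 7.
Deadweight loss = ½ · (31 - 7) · (82 - 34) = ½ · 24 · 48 = 576.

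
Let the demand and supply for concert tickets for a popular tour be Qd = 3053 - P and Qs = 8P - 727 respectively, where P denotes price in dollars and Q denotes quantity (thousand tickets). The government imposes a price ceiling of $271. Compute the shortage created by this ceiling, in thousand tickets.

1341

Setting quantity demanded equal to quantity supplied, 3053 - P = 8P - 727, gives P* = 420 and Q* = 2633.
The ceiling of 271 is below the equilibrium price 420, so it binds.
At P = 271: Qd = 3053 - 271 = 2782 and Qs = 8·271 - 727 = 1441.
Shortage = Qd - Qs = 2782 - 1441 = 1341.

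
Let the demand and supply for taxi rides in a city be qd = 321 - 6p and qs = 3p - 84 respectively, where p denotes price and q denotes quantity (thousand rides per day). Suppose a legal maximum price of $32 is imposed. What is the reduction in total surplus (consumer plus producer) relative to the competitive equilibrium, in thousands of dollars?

380.25

Without the control the market clears where 321 - 6p = 3p - 84, i.e. p* = 45 and q* = 51.
The ceiling of 32 is below the equilibrium price 45, so it binds.
At p = 32: qd = 321 - 6·32 = 129 and qs = 3·32 - 84 = 12.
Quantity traded falls to 12. At q = 12 the demand price is (321 - 12)/6 = 51.5 and the supply price is (84 + 12)/3 = 32.
Deadweight loss = ½ · (51.5 - 32) · (51 - 12) = ½ · 19.5 · 39 = 380.25.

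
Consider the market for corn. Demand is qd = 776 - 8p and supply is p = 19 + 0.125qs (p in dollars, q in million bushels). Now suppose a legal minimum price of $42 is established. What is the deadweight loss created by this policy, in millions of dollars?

0

Rearranging supply gives qs = 8p - 152. Without the control the market clears where 776 - 8p = 8p - 152, i.e. p* = 58 and q* = 312.
The floor of 42 is below the equilibrium price 58, so it is not binding; the market clears at p* = 58, q* = 312.
Since the control does not bind, no trades are prevented and deadweight loss is zero.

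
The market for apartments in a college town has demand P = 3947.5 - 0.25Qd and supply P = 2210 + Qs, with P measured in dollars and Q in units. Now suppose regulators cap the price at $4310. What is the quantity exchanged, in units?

1390

Rearranging demand gives Qd = 15790 - 4P; rearranging supply gives Qs = P - 2210. Setting quantity demanded equal to quantity supplied, 15790 - 4P = P - 2210, gives P* = 3600 and Q* = 1390.
The ceiling of 4310 is above the equilibrium price 3600, so it is not binding; the market clears at P* = 3600, Q* = 1390.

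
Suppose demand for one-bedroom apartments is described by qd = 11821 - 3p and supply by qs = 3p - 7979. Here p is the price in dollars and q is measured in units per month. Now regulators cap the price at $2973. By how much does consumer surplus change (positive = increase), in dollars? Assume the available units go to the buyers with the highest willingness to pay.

146986.5

In a free market, 11821 - 3p = 3p - 7979 gives the equilibrium p* = 3300, q* = 1921.
The ceiling of 2973 is below the equilibrium price 3300, so it binds.
At p = 2973: qd = 11821 - 3·2973 = 2902 and qs = 3·2973 - 7979 = 940.
Consumer surplus without the control is ½ · (11821/3 - 3300) · 1921 = 3690241/6.
With the ceiling, 940 units are sold at 2973 (assume they go to the highest-value buyers). The demand price at q = 940 is 3627, so CS = ½ · [(11821/3 - 2973) + (3627 - 2973)] · 940 = 2286080/3.
Change in consumer surplus = 2286080/3 - 3690241/6 = 146986.5.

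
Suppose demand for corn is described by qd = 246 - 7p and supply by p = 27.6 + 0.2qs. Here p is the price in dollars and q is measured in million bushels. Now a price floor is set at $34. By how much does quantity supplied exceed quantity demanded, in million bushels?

24

Rearranging supply gives qs = 5p - 138. In a free market, 246 - 7p = 5p - 138 gives the equilibrium p* = 32, q* = 22.
Since 34 > 32, the floor is binding.
At p = 34: qd = 246 - 7·34 = 8 and qs = 5·34 - 138 = 32.
Surplus = qs - qd = 32 - 8 = 24.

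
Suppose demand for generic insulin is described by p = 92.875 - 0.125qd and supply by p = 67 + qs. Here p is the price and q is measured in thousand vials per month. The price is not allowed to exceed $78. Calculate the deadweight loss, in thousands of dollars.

Rearranging demand gives qd = 743 - 8p; rearranging supply gives qs = p - 67. Equilibrium: 743 - 8p = p - 67, so 810 = 9p and p* = 90, q* = 23.
The ceiling of 78 is below the equilibrium price 90, so it binds.
At p = 78: qd = 743 - 8·78 = 119 and qs = 78 - 67 = 11.
Quantity traded falls to 11. At q = 11 the demand price is (743 - 11)/8 = 91.5 and the supply price is 67 + 11 = 78.
Deadweight loss = ½ · (91.5 - 78) · (23 - 11) = ½ · 13.5 · 12 = 81.

81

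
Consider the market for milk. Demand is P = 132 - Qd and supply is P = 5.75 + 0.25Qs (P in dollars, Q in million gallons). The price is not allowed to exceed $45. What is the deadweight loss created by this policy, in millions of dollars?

Rearranging demand gives Qd = 132 - P; rearranging supply gives Qs = 4P - 23. Setting quantity demanded equal to quantity supplied, 132 - P = 4P - 23, gives P* = 31 and Q* = 101.
The ceiling of 45 is above the equilibrium price 31, so it is not binding; the market clears at P* = 31, Q* = 101.
Since the control does not bind, no trades are prevented and deadweight loss is zero.

0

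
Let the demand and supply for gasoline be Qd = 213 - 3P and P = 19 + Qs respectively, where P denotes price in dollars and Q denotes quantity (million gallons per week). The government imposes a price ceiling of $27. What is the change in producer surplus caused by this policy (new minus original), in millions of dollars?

-728.5

Rearranging supply gives Qs = P - 19. Equilibrium: 213 - 3P = P - 19, so 232 = 4P and P* = 58, Q* = 39.
Since 27 < 58, the ceiling is binding.
At P = 27: Qd = 213 - 3·27 = 132 and Qs = 27 - 19 = 8.
Producer surplus without the control is ½ · (58 - 19) · 39 = 760.5.
With the ceiling, producers sell 8 units at 27, so PS = ½ · (27 - 19) · 8 = 32.
Change in producer surplus = 32 - 760.5 = -728.5.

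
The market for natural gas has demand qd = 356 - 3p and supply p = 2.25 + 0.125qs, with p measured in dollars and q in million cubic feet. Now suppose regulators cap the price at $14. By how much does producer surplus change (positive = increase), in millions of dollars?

-3480

Rearranging supply gives qs = 8p - 18. Equilibrium: 356 - 3p = 8p - 18, so 374 = 11p and p* = 34, q* = 254.
Because the ceiling (14) lies below the market-clearing price, it is binding.
At p = 14: qd = 356 - 3·14 = 314 and qs = 8·14 - 18 = 94.
Producer surplus without the control is ½ · (34 - 2.25) · 254 = 4032.25.
With the ceiling, producers sell 94 units at 14, so PS = ½ · (14 - 2.25) · 94 = 552.25.
Change in producer surplus = 552.25 - 4032.25 = -3480.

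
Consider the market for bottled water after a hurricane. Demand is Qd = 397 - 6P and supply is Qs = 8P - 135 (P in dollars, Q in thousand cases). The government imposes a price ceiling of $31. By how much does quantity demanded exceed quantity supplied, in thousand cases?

In a free market, 397 - 6P = 8P - 135 gives the equilibrium P* = 38, Q* = 169.
Since 31 < 38, the ceiling is binding.
At P = 31: Qd = 397 - 6·31 = 211 and Qs = 8·31 - 135 = 113.
Shortage = Qd - Qs = 211 - 113 = 98.

98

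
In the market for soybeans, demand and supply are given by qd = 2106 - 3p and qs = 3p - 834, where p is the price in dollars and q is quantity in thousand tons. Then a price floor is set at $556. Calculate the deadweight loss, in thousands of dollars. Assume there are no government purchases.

13068

Equilibrium: 2106 - 3p = 3p - 834, so 2940 = 6p and p* = 490, q* = 636.
The floor of 556 is above the equilibrium price 490, so it binds.
At p = 556: qd = 2106 - 3·556 = 438 and qs = 3·556 - 834 = 834.
Quantity traded falls to 438. At q = 438 the demand price is (2106 - 438)/3 = 556 and the supply price is (834 + 438)/3 = 424.
Deadweight loss = ½ · (556 - 424) · (636 - 438) = ½ · 132 · 198 = 13068.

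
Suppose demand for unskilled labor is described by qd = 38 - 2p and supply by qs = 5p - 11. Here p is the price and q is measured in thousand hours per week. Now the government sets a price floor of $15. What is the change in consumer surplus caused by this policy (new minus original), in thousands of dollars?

Setting quantity demanded equal to quantity supplied, 38 - 2p = 5p - 11, gives p* = 7 and q* = 24.
Since 15 > 7, the floor is binding.
At p = 15: qd = 38 - 2·15 = 8 and qs = 5·15 - 11 = 64.
Consumer surplus without the control is ½ · (19 - 7) · 24 = 144.
With the floor, consumers buy 8 units at 15, so CS = ½ · (19 - 15) · 8 = 16.
Change in consumer surplus = 16 - 144 = -128.

-128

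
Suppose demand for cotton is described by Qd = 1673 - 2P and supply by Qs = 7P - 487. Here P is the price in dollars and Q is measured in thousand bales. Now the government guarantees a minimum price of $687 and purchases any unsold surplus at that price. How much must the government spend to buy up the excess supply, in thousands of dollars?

2763801

Setting quantity demanded equal to quantity supplied, 1673 - 2P = 7P - 487, gives P* = 240 and Q* = 1193.
Since 687 > 240, the floor is binding.
At P = 687: Qd = 1673 - 2·687 = 299 and Qs = 7·687 - 487 = 4322.
Surplus = Qs - Qd = 4023.
Government expenditure = surplus × support price = 4023 × 687 = 2763801.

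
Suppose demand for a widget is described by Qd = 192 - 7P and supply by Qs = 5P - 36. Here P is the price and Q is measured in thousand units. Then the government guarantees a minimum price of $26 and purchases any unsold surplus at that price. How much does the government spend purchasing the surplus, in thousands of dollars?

Setting quantity demanded equal to quantity supplied, 192 - 7P = 5P - 36, gives P* = 19 and Q* = 59.
Because the floor (26) lies above the market-clearing price, it is binding.
At P = 26: Qd = 192 - 7·26 = 10 and Qs = 5·26 - 36 = 94.
Surplus = Qs - Qd = 84.
Government expenditure = surplus × support price = 84 × 26 = 2184.

2184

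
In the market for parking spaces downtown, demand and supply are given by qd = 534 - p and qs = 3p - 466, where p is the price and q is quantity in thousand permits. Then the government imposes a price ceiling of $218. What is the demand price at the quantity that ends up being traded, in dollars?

346

In a free market, 534 - p = 3p - 466 gives the equilibrium p* = 250, q* = 284.
Since 218 < 250, the ceiling is binding.
At p = 218: qd = 534 - 218 = 316 and qs = 3·218 - 466 = 188.
Only 188 units reach the market. On the demand curve, the marginal buyer's willingness to pay at q = 188 is (534 - 188) = 346.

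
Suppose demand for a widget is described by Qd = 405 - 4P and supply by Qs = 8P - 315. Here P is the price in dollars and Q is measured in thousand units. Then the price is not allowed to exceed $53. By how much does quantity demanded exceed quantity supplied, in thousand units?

84

Without the control the market clears where 405 - 4P = 8P - 315, i.e. P* = 60 and Q* = 165.
Since 53 < 60, the ceiling is binding.
At P = 53: Qd = 405 - 4·53 = 193 and Qs = 8·53 - 315 = 109.
Shortage = Qd - Qs = 193 - 109 = 84.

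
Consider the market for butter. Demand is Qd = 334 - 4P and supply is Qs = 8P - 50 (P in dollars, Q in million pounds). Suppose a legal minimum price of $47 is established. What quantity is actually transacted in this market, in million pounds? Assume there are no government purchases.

In a free market, 334 - 4P = 8P - 50 gives the equilibrium P* = 32, Q* = 206.
The floor of 47 is above the equilibrium price 32, so it binds.
At P = 47: Qd = 334 - 4·47 = 146 and Qs = 8·47 - 50 = 326.
The quantity actually transacted is the short side, demand: 146.

146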